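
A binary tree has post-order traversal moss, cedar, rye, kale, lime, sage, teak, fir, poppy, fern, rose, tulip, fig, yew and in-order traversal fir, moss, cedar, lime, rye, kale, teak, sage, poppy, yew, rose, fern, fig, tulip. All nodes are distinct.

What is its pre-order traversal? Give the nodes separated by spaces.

The last element of post-order is the root; it splits in-order into left and right subtrees.
Root yew: left subtree has 9 nodes {fir, moss, cedar, lime, rye, kale, teak, sage, poppy}, right has 4 {rose, fern, fig, tulip}.
  Root poppy: left subtree has 8 nodes {fir, moss, cedar, lime, rye, kale, teak, sage}, right has 0 { }.
    Root fir: left subtree has 0 nodes { }, right has 7 {moss, cedar, lime, rye, kale, teak, sage}.
      Root teak: left subtree has 5 nodes {moss, cedar, lime, rye, kale}, right has 1 {sage}.
        Root lime: left subtree has 2 nodes {moss, cedar}, right has 2 {rye, kale}.
          Root cedar: left subtree has 1 node {moss}, right has 0 { }.
          Root kale: left subtree has 1 node {rye}, right has 0 { }.
  Root fig: left subtree has 2 nodes {rose, fern}, right has 1 {tulip}.
    Root rose: left subtree has 0 nodes { }, right has 1 {fern}.

yew poppy fir teak lime cedar moss kale rye sage fig rose fern tulip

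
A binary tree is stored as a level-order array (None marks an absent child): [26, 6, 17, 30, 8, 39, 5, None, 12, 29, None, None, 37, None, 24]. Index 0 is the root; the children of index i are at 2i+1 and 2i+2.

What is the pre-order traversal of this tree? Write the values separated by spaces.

26 6 30 12 8 29 17 39 37 5 24

Pre-order visits the node, then its left subtree, then its right subtree.
Visit 26.
At 26: go left to 6.
  Visit 6.
  At 6: go left to 30.
    Visit 30.
    At 30: no left child.
    At 30: go right to 12.
      12 is a leaf — visit 12.
  At 6: go right to 8.
    Visit 8.
    At 8: go left to 29.
      29 is a leaf — visit 29.
    At 8: no right child.
At 26: go right to 17.
  Visit 17.
  At 17: go left to 39.
    Visit 39.
    At 39: no left child.
    At 39: go right to 37.
      37 is a leaf — visit 37.
  At 17: go right to 5.
    Visit 5.
    At 5: no left child.
    At 5: go right to 24.
      24 is a leaf — visit 24.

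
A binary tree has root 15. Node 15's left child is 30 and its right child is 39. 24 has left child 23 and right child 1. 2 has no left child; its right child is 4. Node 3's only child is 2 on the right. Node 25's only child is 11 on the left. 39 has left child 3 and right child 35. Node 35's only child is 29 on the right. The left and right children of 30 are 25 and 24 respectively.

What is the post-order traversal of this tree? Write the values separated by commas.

Post-order visits the left subtree, then the right subtree, then the node.
At 15: go left to 30.
  At 30: go left to 25.
    At 25: go left to 11.
      11 is a leaf — visit 11.
    At 25: no right child.
    Visit 25.
  At 30: go right to 24.
    At 24: go left to 23.
      23 is a leaf — visit 23.
    At 24: go right to 1.
      1 is a leaf — visit 1.
    Visit 24.
  Visit 30.
At 15: go right to 39.
  At 39: go left to 3.
    At 3: no left child.
    At 3: go right to 2.
      At 2: no left child.
      At 2: go right to 4.
        4 is a leaf — visit 4.
      Visit 2.
    Visit 3.
  At 39: go right to 35.
    At 35: no left child.
    At 35: go right to 29.
      29 is a leaf — visit 29.
    Visit 35.
  Visit 39.
Visit 15.

11, 25, 23, 1, 24, 30, 4, 2, 3, 29, 35, 39, 15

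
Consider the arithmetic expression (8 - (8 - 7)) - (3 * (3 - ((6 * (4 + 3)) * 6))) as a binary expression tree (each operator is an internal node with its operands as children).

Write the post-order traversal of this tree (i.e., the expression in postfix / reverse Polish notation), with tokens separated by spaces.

Post-order on an expression tree gives postfix notation: for each operator, emit left operand, right operand, then the operator.

8 8 7 - - 3 3 6 4 3 + * 6 * - * -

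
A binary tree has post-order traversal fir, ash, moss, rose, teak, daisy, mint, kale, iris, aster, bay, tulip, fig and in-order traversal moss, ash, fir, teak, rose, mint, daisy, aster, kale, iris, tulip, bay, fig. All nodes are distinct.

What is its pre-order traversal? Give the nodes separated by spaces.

The last element of post-order is the root; it splits in-order into left and right subtrees.
Root fig: left subtree has 12 nodes {moss, ash, fir, teak, rose, mint, daisy, aster, kale, iris, tulip, bay}, right has 0 { }.
  Root tulip: left subtree has 10 nodes {moss, ash, fir, teak, rose, mint, daisy, aster, kale, iris}, right has 1 {bay}.
    Root aster: left subtree has 7 nodes {moss, ash, fir, teak, rose, mint, daisy}, right has 2 {kale, iris}.
      Root mint: left subtree has 5 nodes {moss, ash, fir, teak, rose}, right has 1 {daisy}.
        Root teak: left subtree has 3 nodes {moss, ash, fir}, right has 1 {rose}.
          Root moss: left subtree has 0 nodes { }, right has 2 {ash, fir}.
            Root ash: left subtree has 0 nodes { }, right has 1 {fir}.
      Root iris: left subtree has 1 node {kale}, right has 0 { }.

fig tulip aster mint teak moss ash fir rose daisy iris kale bay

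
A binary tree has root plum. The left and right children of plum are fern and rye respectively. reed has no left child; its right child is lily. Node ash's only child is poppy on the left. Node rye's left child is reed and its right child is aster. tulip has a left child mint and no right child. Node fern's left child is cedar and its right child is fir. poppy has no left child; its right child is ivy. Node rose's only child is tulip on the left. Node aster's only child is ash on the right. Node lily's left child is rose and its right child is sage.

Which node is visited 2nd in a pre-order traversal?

Pre-order visits the node, then its left subtree, then its right subtree.
Visit plum.
At plum: go left to fern.
  Visit fern.
  At fern: go left to cedar.
    cedar is a leaf — visit cedar.
  At fern: go right to fir.
    fir is a leaf — visit fir.
At plum: go right to rye.
  Visit rye.
  At rye: go left to reed.
    Visit reed.
    At reed: no left child.
    At reed: go right to lily.
      Visit lily.
      At lily: go left to rose.
        Visit rose.
        At rose: go left to tulip.
          Visit tulip.
          At tulip: go left to mint.
            mint is a leaf — visit mint.
          At tulip: no right child.
        At rose: no right child.
      At lily: go right to sage.
        sage is a leaf — visit sage.
  At rye: go right to aster.
    Visit aster.
    At aster: no left child.
    At aster: go right to ash.
      Visit ash.
      At ash: go left to poppy.
        Visit poppy.
        At poppy: no left child.
        At poppy: go right to ivy.
          ivy is a leaf — visit ivy.
      At ash: no right child.
Full pre-order sequence: plum, fern, cedar, fir, rye, reed, lily, rose, tulip, mint, sage, aster, ash, poppy, ivy.

fern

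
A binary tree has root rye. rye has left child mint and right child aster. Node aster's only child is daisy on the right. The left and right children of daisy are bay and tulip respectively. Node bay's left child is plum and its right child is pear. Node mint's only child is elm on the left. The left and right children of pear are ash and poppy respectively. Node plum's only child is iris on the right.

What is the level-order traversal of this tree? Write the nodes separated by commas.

rye, mint, aster, elm, daisy, bay, tulip, plum, pear, iris, ash, poppy

Level-order visits nodes level by level from the root, left to right within each level.
Level 0: rye
Level 1: mint, aster
Level 2: elm, daisy
Level 3: bay, tulip
Level 4: plum, pear
Level 5: iris, ash, poppy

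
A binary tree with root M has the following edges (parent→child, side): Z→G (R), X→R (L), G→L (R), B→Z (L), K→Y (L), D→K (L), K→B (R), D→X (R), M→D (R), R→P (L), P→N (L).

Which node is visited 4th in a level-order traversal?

X

Level-order visits nodes level by level from the root, left to right within each level.
Level 0: M
Level 1: D
Level 2: K, X
Level 3: Y, B, R
Level 4: Z, P
Level 5: G, N
Level 6: L
Full level-order sequence: M, D, K, X, Y, B, R, Z, P, G, N, L.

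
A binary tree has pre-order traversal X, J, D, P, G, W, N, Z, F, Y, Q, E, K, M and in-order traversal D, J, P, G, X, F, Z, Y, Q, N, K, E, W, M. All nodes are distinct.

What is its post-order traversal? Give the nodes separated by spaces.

The first element of pre-order is the root; it splits in-order into left and right subtrees.
Root X: left subtree has 4 nodes {D, J, P, G}, right has 9 {F, Z, Y, Q, N, K, E, W, M}.
  Root J: left subtree has 1 node {D}, right has 2 {P, G}.
    Root P: left subtree has 0 nodes { }, right has 1 {G}.
  Root W: left subtree has 7 nodes {F, Z, Y, Q, N, K, E}, right has 1 {M}.
    Root N: left subtree has 4 nodes {F, Z, Y, Q}, right has 2 {K, E}.
      Root Z: left subtree has 1 node {F}, right has 2 {Y, Q}.
        Root Y: left subtree has 0 nodes { }, right has 1 {Q}.
      Root E: left subtree has 1 node {K}, right has 0 { }.

D G P J F Q Y Z K E N M W X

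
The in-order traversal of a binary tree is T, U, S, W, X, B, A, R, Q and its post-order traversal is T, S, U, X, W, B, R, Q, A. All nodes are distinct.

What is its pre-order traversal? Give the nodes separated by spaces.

A B W U T S X Q R

The last element of post-order is the root; it splits in-order into left and right subtrees.
Root A: left subtree has 6 nodes {T, U, S, W, X, B}, right has 2 {R, Q}.
  Root B: left subtree has 5 nodes {T, U, S, W, X}, right has 0 { }.
    Root W: left subtree has 3 nodes {T, U, S}, right has 1 {X}.
      Root U: left subtree has 1 node {T}, right has 1 {S}.
  Root Q: left subtree has 1 node {R}, right has 0 { }.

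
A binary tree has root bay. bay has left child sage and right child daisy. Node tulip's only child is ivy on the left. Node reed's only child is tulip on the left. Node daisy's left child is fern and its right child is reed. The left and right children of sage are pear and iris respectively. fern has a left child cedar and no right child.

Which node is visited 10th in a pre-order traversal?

ivy

Pre-order visits the node, then its left subtree, then its right subtree.
Visit bay.
At bay: go left to sage.
  Visit sage.
  At sage: go left to pear.
    pear is a leaf — visit pear.
  At sage: go right to iris.
    iris is a leaf — visit iris.
At bay: go right to daisy.
  Visit daisy.
  At daisy: go left to fern.
    Visit fern.
    At fern: go left to cedar.
      cedar is a leaf — visit cedar.
    At fern: no right child.
  At daisy: go right to reed.
    Visit reed.
    At reed: go left to tulip.
      Visit tulip.
      At tulip: go left to ivy.
        ivy is a leaf — visit ivy.
      At tulip: no right child.
    At reed: no right child.
Full pre-order sequence: bay, sage, pear, iris, daisy, fern, cedar, reed, tulip, ivy.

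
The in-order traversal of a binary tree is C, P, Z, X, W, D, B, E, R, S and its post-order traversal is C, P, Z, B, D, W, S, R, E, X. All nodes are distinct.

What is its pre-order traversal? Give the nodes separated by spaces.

X Z P C E W D B R S

The last element of post-order is the root; it splits in-order into left and right subtrees.
Root X: left subtree has 3 nodes {C, P, Z}, right has 6 {W, D, B, E, R, S}.
  Root Z: left subtree has 2 nodes {C, P}, right has 0 { }.
    Root P: left subtree has 1 node {C}, right has 0 { }.
  Root E: left subtree has 3 nodes {W, D, B}, right has 2 {R, S}.
    Root W: left subtree has 0 nodes { }, right has 2 {D, B}.
      Root D: left subtree has 0 nodes { }, right has 1 {B}.
    Root R: left subtree has 0 nodes { }, right has 1 {S}.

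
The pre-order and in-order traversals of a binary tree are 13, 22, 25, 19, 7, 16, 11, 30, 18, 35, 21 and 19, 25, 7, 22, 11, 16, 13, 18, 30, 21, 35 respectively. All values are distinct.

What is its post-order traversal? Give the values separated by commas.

The first element of pre-order is the root; it splits in-order into left and right subtrees.
Root 13: left subtree has 6 nodes {19, 25, 7, 22, 11, 16}, right has 4 {18, 30, 21, 35}.
  Root 22: left subtree has 3 nodes {19, 25, 7}, right has 2 {11, 16}.
    Root 25: left subtree has 1 node {19}, right has 1 {7}.
    Root 16: left subtree has 1 node {11}, right has 0 { }.
  Root 30: left subtree has 1 node {18}, right has 2 {21, 35}.
    Root 35: left subtree has 1 node {21}, right has 0 { }.

19, 7, 25, 11, 16, 22, 18, 21, 35, 30, 13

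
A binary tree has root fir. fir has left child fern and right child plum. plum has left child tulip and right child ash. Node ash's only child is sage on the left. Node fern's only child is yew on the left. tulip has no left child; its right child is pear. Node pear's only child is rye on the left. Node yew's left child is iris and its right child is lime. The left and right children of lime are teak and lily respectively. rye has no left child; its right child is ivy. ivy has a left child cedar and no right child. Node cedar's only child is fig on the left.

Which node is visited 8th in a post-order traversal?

cedar

Post-order visits the left subtree, then the right subtree, then the node.
At fir: go left to fern.
  At fern: go left to yew.
    At yew: go left to iris.
      iris is a leaf — visit iris.
    At yew: go right to lime.
      At lime: go left to teak.
        teak is a leaf — visit teak.
      At lime: go right to lily.
        lily is a leaf — visit lily.
      Visit lime.
    Visit yew.
  At fern: no right child.
  Visit fern.
At fir: go right to plum.
  At plum: go left to tulip.
    At tulip: no left child.
    At tulip: go right to pear.
      At pear: go left to rye.
        At rye: no left child.
        At rye: go right to ivy.
          At ivy: go left to cedar.
            At cedar: go left to fig.
              fig is a leaf — visit fig.
            At cedar: no right child.
            Visit cedar.
          At ivy: no right child.
          Visit ivy.
        Visit rye.
      At pear: no right child.
      Visit pear.
    Visit tulip.
  At plum: go right to ash.
    At ash: go left to sage.
      sage is a leaf — visit sage.
    At ash: no right child.
    Visit ash.
  Visit plum.
Visit fir.
Full post-order sequence: iris, teak, lily, lime, yew, fern, fig, cedar, ivy, rye, pear, tulip, sage, ash, plum, fir.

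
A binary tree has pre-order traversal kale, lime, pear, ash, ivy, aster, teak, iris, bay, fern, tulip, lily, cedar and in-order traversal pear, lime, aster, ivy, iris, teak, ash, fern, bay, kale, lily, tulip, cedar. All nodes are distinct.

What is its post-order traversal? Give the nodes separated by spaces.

pear aster iris teak ivy fern bay ash lime lily cedar tulip kale

The first element of pre-order is the root; it splits in-order into left and right subtrees.
Root kale: left subtree has 9 nodes {pear, lime, aster, ivy, iris, teak, ash, fern, bay}, right has 3 {lily, tulip, cedar}.
  Root lime: left subtree has 1 node {pear}, right has 7 {aster, ivy, iris, teak, ash, fern, bay}.
    Root ash: left subtree has 4 nodes {aster, ivy, iris, teak}, right has 2 {fern, bay}.
      Root ivy: left subtree has 1 node {aster}, right has 2 {iris, teak}.
        Root teak: left subtree has 1 node {iris}, right has 0 { }.
      Root bay: left subtree has 1 node {fern}, right has 0 { }.
  Root tulip: left subtree has 1 node {lily}, right has 1 {cedar}.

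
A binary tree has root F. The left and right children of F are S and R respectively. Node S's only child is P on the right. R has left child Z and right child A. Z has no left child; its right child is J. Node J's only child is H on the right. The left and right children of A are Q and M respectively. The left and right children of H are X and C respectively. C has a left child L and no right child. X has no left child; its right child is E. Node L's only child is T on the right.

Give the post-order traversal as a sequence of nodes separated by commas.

Post-order visits the left subtree, then the right subtree, then the node.
At F: go left to S.
  At S: no left child.
  At S: go right to P.
    P is a leaf — visit P.
  Visit S.
At F: go right to R.
  At R: go left to Z.
    At Z: no left child.
    At Z: go right to J.
      At J: no left child.
      At J: go right to H.
        At H: go left to X.
          At X: no left child.
          At X: go right to E.
            E is a leaf — visit E.
          Visit X.
        At H: go right to C.
          At C: go left to L.
            At L: no left child.
            At L: go right to T.
              T is a leaf — visit T.
            Visit L.
          At C: no right child.
          Visit C.
        Visit H.
      Visit J.
    Visit Z.
  At R: go right to A.
    At A: go left to Q.
      Q is a leaf — visit Q.
    At A: go right to M.
      M is a leaf — visit M.
    Visit A.
  Visit R.
Visit F.

P, S, E, X, T, L, C, H, J, Z, Q, M, A, R, F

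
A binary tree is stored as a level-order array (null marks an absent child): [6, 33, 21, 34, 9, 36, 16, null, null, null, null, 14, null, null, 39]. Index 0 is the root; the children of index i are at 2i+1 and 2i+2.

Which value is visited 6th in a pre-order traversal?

36

Pre-order visits the node, then its left subtree, then its right subtree.
Visit 6.
At 6: go left to 33.
  Visit 33.
  At 33: go left to 34.
    34 is a leaf — visit 34.
  At 33: go right to 9.
    9 is a leaf — visit 9.
At 6: go right to 21.
  Visit 21.
  At 21: go left to 36.
    Visit 36.
    At 36: go left to 14.
      14 is a leaf — visit 14.
    At 36: no right child.
  At 21: go right to 16.
    Visit 16.
    At 16: no left child.
    At 16: go right to 39.
      39 is a leaf — visit 39.
Full pre-order sequence: 6, 33, 34, 9, 21, 36, 14, 16, 39.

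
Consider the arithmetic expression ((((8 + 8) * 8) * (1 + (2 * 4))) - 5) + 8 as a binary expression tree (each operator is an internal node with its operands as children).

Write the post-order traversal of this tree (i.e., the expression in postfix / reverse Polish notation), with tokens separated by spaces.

8 8 + 8 * 1 2 4 * + * 5 - 8 +

Post-order on an expression tree gives postfix notation: for each operator, emit left operand, right operand, then the operator.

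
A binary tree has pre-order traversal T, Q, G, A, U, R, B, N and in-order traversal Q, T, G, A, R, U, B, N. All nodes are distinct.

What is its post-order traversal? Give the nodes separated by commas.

Q, R, N, B, U, A, G, T

The first element of pre-order is the root; it splits in-order into left and right subtrees.
Root T: left subtree has 1 node {Q}, right has 6 {G, A, R, U, B, N}.
  Root G: left subtree has 0 nodes { }, right has 5 {A, R, U, B, N}.
    Root A: left subtree has 0 nodes { }, right has 4 {R, U, B, N}.
      Root U: left subtree has 1 node {R}, right has 2 {B, N}.
        Root B: left subtree has 0 nodes { }, right has 1 {N}.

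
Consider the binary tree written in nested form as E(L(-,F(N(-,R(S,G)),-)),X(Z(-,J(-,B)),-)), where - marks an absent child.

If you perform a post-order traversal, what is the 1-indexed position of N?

Post-order visits the left subtree, then the right subtree, then the node.
At E: go left to L.
  At L: no left child.
  At L: go right to F.
    At F: go left to N.
      At N: no left child.
      At N: go right to R.
        At R: go left to S.
          S is a leaf — visit S.
        At R: go right to G.
          G is a leaf — visit G.
        Visit R.
      Visit N.
    At F: no right child.
    Visit F.
  Visit L.
At E: go right to X.
  At X: go left to Z.
    At Z: no left child.
    At Z: go right to J.
      At J: no left child.
      At J: go right to B.
        B is a leaf — visit B.
      Visit J.
    Visit Z.
  At X: no right child.
  Visit X.
Visit E.
Full post-order sequence: S, G, R, N, F, L, B, J, Z, X, E.

4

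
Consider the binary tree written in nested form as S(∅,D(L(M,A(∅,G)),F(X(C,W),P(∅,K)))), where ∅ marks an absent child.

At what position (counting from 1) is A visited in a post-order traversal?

Post-order visits the left subtree, then the right subtree, then the node.
At S: no left child.
At S: go right to D.
  At D: go left to L.
    At L: go left to M.
      M is a leaf — visit M.
    At L: go right to A.
      At A: no left child.
      At A: go right to G.
        G is a leaf — visit G.
      Visit A.
    Visit L.
  At D: go right to F.
    At F: go left to X.
      At X: go left to C.
        C is a leaf — visit C.
      At X: go right to W.
        W is a leaf — visit W.
      Visit X.
    At F: go right to P.
      At P: no left child.
      At P: go right to K.
        K is a leaf — visit K.
      Visit P.
    Visit F.
  Visit D.
Visit S.
Full post-order sequence: M, G, A, L, C, W, X, K, P, F, D, S.

3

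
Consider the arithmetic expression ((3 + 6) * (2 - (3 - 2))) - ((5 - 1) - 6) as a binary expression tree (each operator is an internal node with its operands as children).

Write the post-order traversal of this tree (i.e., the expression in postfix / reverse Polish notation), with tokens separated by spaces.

Post-order on an expression tree gives postfix notation: for each operator, emit left operand, right operand, then the operator.

3 6 + 2 3 2 - - * 5 1 - 6 - -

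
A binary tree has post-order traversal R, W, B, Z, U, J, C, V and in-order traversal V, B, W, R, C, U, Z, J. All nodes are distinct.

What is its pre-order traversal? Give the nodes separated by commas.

V, C, B, W, R, J, U, Z

The last element of post-order is the root; it splits in-order into left and right subtrees.
Root V: left subtree has 0 nodes { }, right has 7 {B, W, R, C, U, Z, J}.
  Root C: left subtree has 3 nodes {B, W, R}, right has 3 {U, Z, J}.
    Root B: left subtree has 0 nodes { }, right has 2 {W, R}.
      Root W: left subtree has 0 nodes { }, right has 1 {R}.
    Root J: left subtree has 2 nodes {U, Z}, right has 0 { }.
      Root U: left subtree has 0 nodes { }, right has 1 {Z}.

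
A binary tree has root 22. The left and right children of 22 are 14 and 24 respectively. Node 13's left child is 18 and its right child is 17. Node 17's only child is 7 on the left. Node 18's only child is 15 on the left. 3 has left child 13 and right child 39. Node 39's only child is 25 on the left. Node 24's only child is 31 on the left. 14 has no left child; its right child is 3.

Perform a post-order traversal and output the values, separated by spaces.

15 18 7 17 13 25 39 3 14 31 24 22

Post-order visits the left subtree, then the right subtree, then the node.
At 22: go left to 14.
  At 14: no left child.
  At 14: go right to 3.
    At 3: go left to 13.
      At 13: go left to 18.
        At 18: go left to 15.
          15 is a leaf — visit 15.
        At 18: no right child.
        Visit 18.
      At 13: go right to 17.
        At 17: go left to 7.
          7 is a leaf — visit 7.
        At 17: no right child.
        Visit 17.
      Visit 13.
    At 3: go right to 39.
      At 39: go left to 25.
        25 is a leaf — visit 25.
      At 39: no right child.
      Visit 39.
    Visit 3.
  Visit 14.
At 22: go right to 24.
  At 24: go left to 31.
    31 is a leaf — visit 31.
  At 24: no right child.
  Visit 24.
Visit 22.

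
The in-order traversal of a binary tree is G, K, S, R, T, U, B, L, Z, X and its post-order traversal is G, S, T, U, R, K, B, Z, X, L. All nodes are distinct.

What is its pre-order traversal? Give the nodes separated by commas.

The last element of post-order is the root; it splits in-order into left and right subtrees.
Root L: left subtree has 7 nodes {G, K, S, R, T, U, B}, right has 2 {Z, X}.
  Root B: left subtree has 6 nodes {G, K, S, R, T, U}, right has 0 { }.
    Root K: left subtree has 1 node {G}, right has 4 {S, R, T, U}.
      Root R: left subtree has 1 node {S}, right has 2 {T, U}.
        Root U: left subtree has 1 node {T}, right has 0 { }.
  Root X: left subtree has 1 node {Z}, right has 0 { }.

L, B, K, G, R, S, U, T, X, Z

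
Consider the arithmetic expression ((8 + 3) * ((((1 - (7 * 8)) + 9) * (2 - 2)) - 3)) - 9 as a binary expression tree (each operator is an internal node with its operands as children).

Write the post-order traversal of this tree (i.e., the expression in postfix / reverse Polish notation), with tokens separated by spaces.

Post-order on an expression tree gives postfix notation: for each operator, emit left operand, right operand, then the operator.

8 3 + 1 7 8 * - 9 + 2 2 - * 3 - * 9 -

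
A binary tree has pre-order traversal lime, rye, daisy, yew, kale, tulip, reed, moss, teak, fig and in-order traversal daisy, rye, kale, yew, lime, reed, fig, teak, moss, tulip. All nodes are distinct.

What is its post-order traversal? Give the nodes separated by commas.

daisy, kale, yew, rye, fig, teak, moss, reed, tulip, lime

The first element of pre-order is the root; it splits in-order into left and right subtrees.
Root lime: left subtree has 4 nodes {daisy, rye, kale, yew}, right has 5 {reed, fig, teak, moss, tulip}.
  Root rye: left subtree has 1 node {daisy}, right has 2 {kale, yew}.
    Root yew: left subtree has 1 node {kale}, right has 0 { }.
  Root tulip: left subtree has 4 nodes {reed, fig, teak, moss}, right has 0 { }.
    Root reed: left subtree has 0 nodes { }, right has 3 {fig, teak, moss}.
      Root moss: left subtree has 2 nodes {fig, teak}, right has 0 { }.
        Root teak: left subtree has 1 node {fig}, right has 0 { }.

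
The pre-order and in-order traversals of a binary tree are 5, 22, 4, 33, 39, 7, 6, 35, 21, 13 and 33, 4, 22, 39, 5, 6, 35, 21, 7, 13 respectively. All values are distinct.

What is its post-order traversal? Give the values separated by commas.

The first element of pre-order is the root; it splits in-order into left and right subtrees.
Root 5: left subtree has 4 nodes {33, 4, 22, 39}, right has 5 {6, 35, 21, 7, 13}.
  Root 22: left subtree has 2 nodes {33, 4}, right has 1 {39}.
    Root 4: left subtree has 1 node {33}, right has 0 { }.
  Root 7: left subtree has 3 nodes {6, 35, 21}, right has 1 {13}.
    Root 6: left subtree has 0 nodes { }, right has 2 {35, 21}.
      Root 35: left subtree has 0 nodes { }, right has 1 {21}.

33, 4, 39, 22, 21, 35, 6, 13, 7, 5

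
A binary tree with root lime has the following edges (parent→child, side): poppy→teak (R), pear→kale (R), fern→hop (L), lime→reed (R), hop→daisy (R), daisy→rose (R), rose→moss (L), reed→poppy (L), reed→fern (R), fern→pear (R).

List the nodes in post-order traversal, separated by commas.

teak, poppy, moss, rose, daisy, hop, kale, pear, fern, reed, lime

Post-order visits the left subtree, then the right subtree, then the node.
At lime: no left child.
At lime: go right to reed.
  At reed: go left to poppy.
    At poppy: no left child.
    At poppy: go right to teak.
      teak is a leaf — visit teak.
    Visit poppy.
  At reed: go right to fern.
    At fern: go left to hop.
      At hop: no left child.
      At hop: go right to daisy.
        At daisy: no left child.
        At daisy: go right to rose.
          At rose: go left to moss.
            moss is a leaf — visit moss.
          At rose: no right child.
          Visit rose.
        Visit daisy.
      Visit hop.
    At fern: go right to pear.
      At pear: no left child.
      At pear: go right to kale.
        kale is a leaf — visit kale.
      Visit pear.
    Visit fern.
  Visit reed.
Visit lime.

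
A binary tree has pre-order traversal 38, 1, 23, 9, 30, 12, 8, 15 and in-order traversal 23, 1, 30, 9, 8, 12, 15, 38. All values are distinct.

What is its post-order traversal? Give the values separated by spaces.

The first element of pre-order is the root; it splits in-order into left and right subtrees.
Root 38: left subtree has 7 nodes {23, 1, 30, 9, 8, 12, 15}, right has 0 { }.
  Root 1: left subtree has 1 node {23}, right has 5 {30, 9, 8, 12, 15}.
    Root 9: left subtree has 1 node {30}, right has 3 {8, 12, 15}.
      Root 12: left subtree has 1 node {8}, right has 1 {15}.

23 30 8 15 12 9 1 38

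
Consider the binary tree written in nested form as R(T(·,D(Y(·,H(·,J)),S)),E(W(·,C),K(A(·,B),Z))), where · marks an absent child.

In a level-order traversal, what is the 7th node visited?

Y

Level-order visits nodes level by level from the root, left to right within each level.
Level 0: R
Level 1: T, E
Level 2: D, W, K
Level 3: Y, S, C, A, Z
Level 4: H, B
Level 5: J
Full level-order sequence: R, T, E, D, W, K, Y, S, C, A, Z, H, B, J.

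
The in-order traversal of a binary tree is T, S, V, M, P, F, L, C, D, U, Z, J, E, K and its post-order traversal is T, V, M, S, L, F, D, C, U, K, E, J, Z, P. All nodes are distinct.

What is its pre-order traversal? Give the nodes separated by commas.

P, S, T, M, V, Z, U, C, F, L, D, J, E, K

The last element of post-order is the root; it splits in-order into left and right subtrees.
Root P: left subtree has 4 nodes {T, S, V, M}, right has 9 {F, L, C, D, U, Z, J, E, K}.
  Root S: left subtree has 1 node {T}, right has 2 {V, M}.
    Root M: left subtree has 1 node {V}, right has 0 { }.
  Root Z: left subtree has 5 nodes {F, L, C, D, U}, right has 3 {J, E, K}.
    Root U: left subtree has 4 nodes {F, L, C, D}, right has 0 { }.
      Root C: left subtree has 2 nodes {F, L}, right has 1 {D}.
        Root F: left subtree has 0 nodes { }, right has 1 {L}.
    Root J: left subtree has 0 nodes { }, right has 2 {E, K}.
      Root E: left subtree has 0 nodes { }, right has 1 {K}.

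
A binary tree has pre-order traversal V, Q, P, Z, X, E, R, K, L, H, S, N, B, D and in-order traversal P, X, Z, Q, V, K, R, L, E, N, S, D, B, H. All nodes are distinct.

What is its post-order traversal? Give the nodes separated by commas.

X, Z, P, Q, K, L, R, N, D, B, S, H, E, V

The first element of pre-order is the root; it splits in-order into left and right subtrees.
Root V: left subtree has 4 nodes {P, X, Z, Q}, right has 9 {K, R, L, E, N, S, D, B, H}.
  Root Q: left subtree has 3 nodes {P, X, Z}, right has 0 { }.
    Root P: left subtree has 0 nodes { }, right has 2 {X, Z}.
      Root Z: left subtree has 1 node {X}, right has 0 { }.
  Root E: left subtree has 3 nodes {K, R, L}, right has 5 {N, S, D, B, H}.
    Root R: left subtree has 1 node {K}, right has 1 {L}.
    Root H: left subtree has 4 nodes {N, S, D, B}, right has 0 { }.
      Root S: left subtree has 1 node {N}, right has 2 {D, B}.
        Root B: left subtree has 1 node {D}, right has 0 { }.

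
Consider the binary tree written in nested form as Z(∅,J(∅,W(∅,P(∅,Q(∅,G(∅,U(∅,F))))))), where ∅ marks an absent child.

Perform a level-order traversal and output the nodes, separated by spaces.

Z J W P Q G U F

Level-order visits nodes level by level from the root, left to right within each level.
Level 0: Z
Level 1: J
Level 2: W
Level 3: P
Level 4: Q
Level 5: G
Level 6: U
Level 7: F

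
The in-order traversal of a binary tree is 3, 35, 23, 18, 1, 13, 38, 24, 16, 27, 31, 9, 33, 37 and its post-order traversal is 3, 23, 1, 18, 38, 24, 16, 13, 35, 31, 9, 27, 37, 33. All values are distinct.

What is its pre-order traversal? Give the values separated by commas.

The last element of post-order is the root; it splits in-order into left and right subtrees.
Root 33: left subtree has 12 nodes {3, 35, 23, 18, 1, 13, 38, 24, 16, 27, 31, 9}, right has 1 {37}.
  Root 27: left subtree has 9 nodes {3, 35, 23, 18, 1, 13, 38, 24, 16}, right has 2 {31, 9}.
    Root 35: left subtree has 1 node {3}, right has 7 {23, 18, 1, 13, 38, 24, 16}.
      Root 13: left subtree has 3 nodes {23, 18, 1}, right has 3 {38, 24, 16}.
        Root 18: left subtree has 1 node {23}, right has 1 {1}.
        Root 16: left subtree has 2 nodes {38, 24}, right has 0 { }.
          Root 24: left subtree has 1 node {38}, right has 0 { }.
    Root 9: left subtree has 1 node {31}, right has 0 { }.

33, 27, 35, 3, 13, 18, 23, 1, 16, 24, 38, 9, 31, 37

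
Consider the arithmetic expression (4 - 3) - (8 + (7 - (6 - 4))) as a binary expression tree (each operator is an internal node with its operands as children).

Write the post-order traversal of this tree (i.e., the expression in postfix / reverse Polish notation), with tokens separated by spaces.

4 3 - 8 7 6 4 - - + -

Post-order on an expression tree gives postfix notation: for each operator, emit left operand, right operand, then the operator.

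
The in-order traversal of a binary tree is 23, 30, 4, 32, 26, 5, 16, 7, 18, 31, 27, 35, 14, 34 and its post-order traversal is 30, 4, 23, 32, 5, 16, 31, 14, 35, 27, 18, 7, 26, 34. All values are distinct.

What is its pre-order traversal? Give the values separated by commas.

The last element of post-order is the root; it splits in-order into left and right subtrees.
Root 34: left subtree has 13 nodes {23, 30, 4, 32, 26, 5, 16, 7, 18, 31, 27, 35, 14}, right has 0 { }.
  Root 26: left subtree has 4 nodes {23, 30, 4, 32}, right has 8 {5, 16, 7, 18, 31, 27, 35, 14}.
    Root 32: left subtree has 3 nodes {23, 30, 4}, right has 0 { }.
      Root 23: left subtree has 0 nodes { }, right has 2 {30, 4}.
        Root 4: left subtree has 1 node {30}, right has 0 { }.
    Root 7: left subtree has 2 nodes {5, 16}, right has 5 {18, 31, 27, 35, 14}.
      Root 16: left subtree has 1 node {5}, right has 0 { }.
      Root 18: left subtree has 0 nodes { }, right has 4 {31, 27, 35, 14}.
        Root 27: left subtree has 1 node {31}, right has 2 {35, 14}.
          Root 35: left subtree has 0 nodes { }, right has 1 {14}.

34, 26, 32, 23, 4, 30, 7, 16, 5, 18, 27, 31, 35, 14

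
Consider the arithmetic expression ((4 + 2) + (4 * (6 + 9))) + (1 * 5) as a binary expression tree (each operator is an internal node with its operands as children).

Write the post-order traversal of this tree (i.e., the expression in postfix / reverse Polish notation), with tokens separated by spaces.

4 2 + 4 6 9 + * + 1 5 * +

Post-order on an expression tree gives postfix notation: for each operator, emit left operand, right operand, then the operator.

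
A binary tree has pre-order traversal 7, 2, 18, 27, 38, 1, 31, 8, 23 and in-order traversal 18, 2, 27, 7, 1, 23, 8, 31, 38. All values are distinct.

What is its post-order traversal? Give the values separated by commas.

The first element of pre-order is the root; it splits in-order into left and right subtrees.
Root 7: left subtree has 3 nodes {18, 2, 27}, right has 5 {1, 23, 8, 31, 38}.
  Root 2: left subtree has 1 node {18}, right has 1 {27}.
  Root 38: left subtree has 4 nodes {1, 23, 8, 31}, right has 0 { }.
    Root 1: left subtree has 0 nodes { }, right has 3 {23, 8, 31}.
      Root 31: left subtree has 2 nodes {23, 8}, right has 0 { }.
        Root 8: left subtree has 1 node {23}, right has 0 { }.

18, 27, 2, 23, 8, 31, 1, 38, 7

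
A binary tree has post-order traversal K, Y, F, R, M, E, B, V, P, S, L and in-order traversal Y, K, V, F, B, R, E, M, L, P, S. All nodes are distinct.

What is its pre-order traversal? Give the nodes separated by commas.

The last element of post-order is the root; it splits in-order into left and right subtrees.
Root L: left subtree has 8 nodes {Y, K, V, F, B, R, E, M}, right has 2 {P, S}.
  Root V: left subtree has 2 nodes {Y, K}, right has 5 {F, B, R, E, M}.
    Root Y: left subtree has 0 nodes { }, right has 1 {K}.
    Root B: left subtree has 1 node {F}, right has 3 {R, E, M}.
      Root E: left subtree has 1 node {R}, right has 1 {M}.
  Root S: left subtree has 1 node {P}, right has 0 { }.

L, V, Y, K, B, F, E, R, M, S, P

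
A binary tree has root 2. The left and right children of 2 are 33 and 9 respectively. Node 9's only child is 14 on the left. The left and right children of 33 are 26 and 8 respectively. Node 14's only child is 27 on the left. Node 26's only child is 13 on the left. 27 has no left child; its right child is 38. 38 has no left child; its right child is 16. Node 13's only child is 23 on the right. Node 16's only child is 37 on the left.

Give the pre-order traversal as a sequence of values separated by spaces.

2 33 26 13 23 8 9 14 27 38 16 37

Pre-order visits the node, then its left subtree, then its right subtree.
Visit 2.
At 2: go left to 33.
  Visit 33.
  At 33: go left to 26.
    Visit 26.
    At 26: go left to 13.
      Visit 13.
      At 13: no left child.
      At 13: go right to 23.
        23 is a leaf — visit 23.
    At 26: no right child.
  At 33: go right to 8.
    8 is a leaf — visit 8.
At 2: go right to 9.
  Visit 9.
  At 9: go left to 14.
    Visit 14.
    At 14: go left to 27.
      Visit 27.
      At 27: no left child.
      At 27: go right to 38.
        Visit 38.
        At 38: no left child.
        At 38: go right to 16.
          Visit 16.
          At 16: go left to 37.
            37 is a leaf — visit 37.
          At 16: no right child.
    At 14: no right child.
  At 9: no right child.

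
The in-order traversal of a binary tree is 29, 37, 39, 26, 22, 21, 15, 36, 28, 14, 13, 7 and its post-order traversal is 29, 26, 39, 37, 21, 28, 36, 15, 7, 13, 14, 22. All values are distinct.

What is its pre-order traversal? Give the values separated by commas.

The last element of post-order is the root; it splits in-order into left and right subtrees.
Root 22: left subtree has 4 nodes {29, 37, 39, 26}, right has 7 {21, 15, 36, 28, 14, 13, 7}.
  Root 37: left subtree has 1 node {29}, right has 2 {39, 26}.
    Root 39: left subtree has 0 nodes { }, right has 1 {26}.
  Root 14: left subtree has 4 nodes {21, 15, 36, 28}, right has 2 {13, 7}.
    Root 15: left subtree has 1 node {21}, right has 2 {36, 28}.
      Root 36: left subtree has 0 nodes { }, right has 1 {28}.
    Root 13: left subtree has 0 nodes { }, right has 1 {7}.

22, 37, 29, 39, 26, 14, 15, 21, 36, 28, 13, 7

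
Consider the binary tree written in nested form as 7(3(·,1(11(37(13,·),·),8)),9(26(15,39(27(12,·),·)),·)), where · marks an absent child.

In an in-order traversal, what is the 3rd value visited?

37

In-order visits the left subtree, then the node, then the right subtree.
At 7: go left to 3.
  At 3: no left child.
  Visit 3.
  At 3: go right to 1.
    At 1: go left to 11.
      At 11: go left to 37.
        At 37: go left to 13.
          13 is a leaf — visit 13.
        Visit 37.
        At 37: no right child.
      Visit 11.
      At 11: no right child.
    Visit 1.
    At 1: go right to 8.
      8 is a leaf — visit 8.
Visit 7.
At 7: go right to 9.
  At 9: go left to 26.
    At 26: go left to 15.
      15 is a leaf — visit 15.
    Visit 26.
    At 26: go right to 39.
      At 39: go left to 27.
        At 27: go left to 12.
          12 is a leaf — visit 12.
        Visit 27.
        At 27: no right child.
      Visit 39.
      At 39: no right child.
  Visit 9.
  At 9: no right child.
Full in-order sequence: 3, 13, 37, 11, 1, 8, 7, 15, 26, 12, 27, 39, 9.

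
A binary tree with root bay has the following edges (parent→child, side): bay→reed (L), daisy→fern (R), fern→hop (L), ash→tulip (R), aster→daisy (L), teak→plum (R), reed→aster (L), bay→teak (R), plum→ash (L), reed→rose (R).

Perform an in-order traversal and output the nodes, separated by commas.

daisy, hop, fern, aster, reed, rose, bay, teak, ash, tulip, plum

In-order visits the left subtree, then the node, then the right subtree.
At bay: go left to reed.
  At reed: go left to aster.
    At aster: go left to daisy.
      At daisy: no left child.
      Visit daisy.
      At daisy: go right to fern.
        At fern: go left to hop.
          hop is a leaf — visit hop.
        Visit fern.
        At fern: no right child.
    Visit aster.
    At aster: no right child.
  Visit reed.
  At reed: go right to rose.
    rose is a leaf — visit rose.
Visit bay.
At bay: go right to teak.
  At teak: no left child.
  Visit teak.
  At teak: go right to plum.
    At plum: go left to ash.
      At ash: no left child.
      Visit ash.
      At ash: go right to tulip.
        tulip is a leaf — visit tulip.
    Visit plum.
    At plum: no right child.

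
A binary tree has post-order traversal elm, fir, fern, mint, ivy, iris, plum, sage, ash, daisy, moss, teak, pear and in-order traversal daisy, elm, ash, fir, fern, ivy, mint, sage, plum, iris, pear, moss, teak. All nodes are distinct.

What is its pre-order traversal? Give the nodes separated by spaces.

The last element of post-order is the root; it splits in-order into left and right subtrees.
Root pear: left subtree has 10 nodes {daisy, elm, ash, fir, fern, ivy, mint, sage, plum, iris}, right has 2 {moss, teak}.
  Root daisy: left subtree has 0 nodes { }, right has 9 {elm, ash, fir, fern, ivy, mint, sage, plum, iris}.
    Root ash: left subtree has 1 node {elm}, right has 7 {fir, fern, ivy, mint, sage, plum, iris}.
      Root sage: left subtree has 4 nodes {fir, fern, ivy, mint}, right has 2 {plum, iris}.
        Root ivy: left subtree has 2 nodes {fir, fern}, right has 1 {mint}.
          Root fern: left subtree has 1 node {fir}, right has 0 { }.
        Root plum: left subtree has 0 nodes { }, right has 1 {iris}.
  Root teak: left subtree has 1 node {moss}, right has 0 { }.

pear daisy ash elm sage ivy fern fir mint plum iris teak moss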